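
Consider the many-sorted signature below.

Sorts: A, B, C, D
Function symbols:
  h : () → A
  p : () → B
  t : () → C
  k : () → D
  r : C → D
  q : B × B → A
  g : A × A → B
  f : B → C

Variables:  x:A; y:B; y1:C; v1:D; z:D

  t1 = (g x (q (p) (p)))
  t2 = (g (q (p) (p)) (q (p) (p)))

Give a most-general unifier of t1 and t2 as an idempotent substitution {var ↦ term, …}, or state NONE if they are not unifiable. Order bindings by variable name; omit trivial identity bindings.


{x ↦ (q (p) (p))}


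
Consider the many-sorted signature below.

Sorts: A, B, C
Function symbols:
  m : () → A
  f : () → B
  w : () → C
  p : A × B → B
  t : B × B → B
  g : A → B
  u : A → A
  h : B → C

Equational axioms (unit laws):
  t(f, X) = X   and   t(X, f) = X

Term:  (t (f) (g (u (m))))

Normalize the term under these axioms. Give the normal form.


normal form = (g (u (m)))

1. (t (f) (g (u (m))))  →  (g (u (m)))


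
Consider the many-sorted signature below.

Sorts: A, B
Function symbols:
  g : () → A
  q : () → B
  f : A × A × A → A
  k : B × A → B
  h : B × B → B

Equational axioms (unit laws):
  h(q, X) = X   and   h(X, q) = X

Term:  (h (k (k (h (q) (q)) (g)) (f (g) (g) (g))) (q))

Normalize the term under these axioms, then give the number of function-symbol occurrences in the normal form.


1. (h (k (k (h (q) (q)) (g)) (f (g) (g) (g))) (q))  →  (k (k (h (q) (q)) (g)) (f (g) (g) (g)))
2. (k (k (h (q) (q)) (g)) (f (g) (g) (g)))  →  (k (k (q) (g)) (f (g) (g) (g)))
normal form: (k (k (q) (g)) (f (g) (g) (g)))

size = 8


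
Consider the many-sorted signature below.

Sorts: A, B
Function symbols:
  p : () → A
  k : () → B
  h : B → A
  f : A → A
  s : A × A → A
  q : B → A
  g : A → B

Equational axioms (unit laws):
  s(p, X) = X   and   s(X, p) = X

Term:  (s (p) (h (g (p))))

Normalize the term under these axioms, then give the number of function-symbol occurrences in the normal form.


size = 3

1. (s (p) (h (g (p))))  →  (h (g (p)))
normal form: (h (g (p)))


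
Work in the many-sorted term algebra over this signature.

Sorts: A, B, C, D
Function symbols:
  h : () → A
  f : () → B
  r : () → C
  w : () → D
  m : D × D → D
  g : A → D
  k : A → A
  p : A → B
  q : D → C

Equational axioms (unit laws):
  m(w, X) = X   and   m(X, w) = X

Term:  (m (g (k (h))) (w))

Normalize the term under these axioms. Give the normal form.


1. (m (g (k (h))) (w))  →  (g (k (h)))

normal form = (g (k (h)))


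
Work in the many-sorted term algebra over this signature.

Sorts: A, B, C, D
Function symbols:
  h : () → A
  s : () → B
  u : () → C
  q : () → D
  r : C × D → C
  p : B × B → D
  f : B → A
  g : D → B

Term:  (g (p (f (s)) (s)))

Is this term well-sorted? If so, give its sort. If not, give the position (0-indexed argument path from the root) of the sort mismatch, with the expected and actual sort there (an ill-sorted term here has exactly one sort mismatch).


      (s) : B
    (f (s)) : A
    (s) : B
  (p (f (s)) (s)) : ✗ arg 0 at [0, 0] has sort A, expected B

ill-sorted at position [0, 0]: expected B, got A


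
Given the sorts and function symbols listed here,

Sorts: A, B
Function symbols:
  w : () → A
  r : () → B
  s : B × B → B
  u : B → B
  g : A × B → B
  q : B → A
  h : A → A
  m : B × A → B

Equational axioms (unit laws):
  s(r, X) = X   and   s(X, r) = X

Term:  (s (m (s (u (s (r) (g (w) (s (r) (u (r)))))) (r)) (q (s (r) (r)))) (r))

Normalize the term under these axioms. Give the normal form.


1. (s (m (s (u (s (r) (g (w) (s (r) (u (r)))))) (r)) (q (s (r) (r)))) (r))  →  (m (s (u (s (r) (g (w) (s (r) (u (r)))))) (r)) (q (s (r) (r))))
2. (m (s (u (s (r) (g (w) (s (r) (u (r)))))) (r)) (q (s (r) (r))))  →  (m (u (s (r) (g (w) (s (r) (u (r)))))) (q (s (r) (r))))
3. (m (u (s (r) (g (w) (s (r) (u (r)))))) (q (s (r) (r))))  →  (m (u (g (w) (s (r) (u (r))))) (q (s (r) (r))))
4. (m (u (g (w) (s (r) (u (r))))) (q (s (r) (r))))  →  (m (u (g (w) (u (r)))) (q (s (r) (r))))
5. (m (u (g (w) (u (r)))) (q (s (r) (r))))  →  (m (u (g (w) (u (r)))) (q (r)))

normal form = (m (u (g (w) (u (r)))) (q (r)))


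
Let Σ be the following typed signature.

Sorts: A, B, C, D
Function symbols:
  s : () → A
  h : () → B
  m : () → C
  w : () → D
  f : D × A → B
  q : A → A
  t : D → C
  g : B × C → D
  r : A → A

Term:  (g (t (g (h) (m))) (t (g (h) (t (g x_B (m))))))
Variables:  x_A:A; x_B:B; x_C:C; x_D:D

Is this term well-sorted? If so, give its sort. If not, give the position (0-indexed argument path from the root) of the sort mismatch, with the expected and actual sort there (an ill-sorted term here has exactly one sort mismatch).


ill-sorted at position [0]: expected B, got C

      (h) : B
      (m) : C
    (g (h) (m)) : D
  (t (g (h) (m))) : C
      (h) : B
          x_B : B
          (m) : C
        (g x_B (m)) : D
      (t (g x_B (m))) : C
    (g (h) (t (g x_B (m)))) : D
  (t (g (h) (t (g x_B (m))))) : C
(g (t (g (h) (m))) (t (g (h) (t (g x_B (m)))))) : ✗ arg 0 at [0] has sort C, expected B


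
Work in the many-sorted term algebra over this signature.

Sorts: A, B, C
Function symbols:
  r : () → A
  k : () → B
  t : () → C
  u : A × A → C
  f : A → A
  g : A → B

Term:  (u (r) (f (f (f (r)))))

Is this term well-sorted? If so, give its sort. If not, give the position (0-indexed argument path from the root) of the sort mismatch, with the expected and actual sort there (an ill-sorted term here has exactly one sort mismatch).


well-sorted; sort = C

  (r) : A
        (r) : A
      (f (r)) : A
    (f (f (r))) : A
  (f (f (f (r)))) : A
(u (r) (f (f (f (r))))) : C


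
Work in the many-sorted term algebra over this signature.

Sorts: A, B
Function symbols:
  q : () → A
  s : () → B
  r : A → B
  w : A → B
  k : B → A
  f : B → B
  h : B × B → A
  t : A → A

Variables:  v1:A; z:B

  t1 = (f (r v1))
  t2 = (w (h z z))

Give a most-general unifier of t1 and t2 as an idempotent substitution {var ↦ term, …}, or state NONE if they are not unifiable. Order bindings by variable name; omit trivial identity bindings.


head clash or occurs-check failure — not unifiable

NONE (not unifiable)


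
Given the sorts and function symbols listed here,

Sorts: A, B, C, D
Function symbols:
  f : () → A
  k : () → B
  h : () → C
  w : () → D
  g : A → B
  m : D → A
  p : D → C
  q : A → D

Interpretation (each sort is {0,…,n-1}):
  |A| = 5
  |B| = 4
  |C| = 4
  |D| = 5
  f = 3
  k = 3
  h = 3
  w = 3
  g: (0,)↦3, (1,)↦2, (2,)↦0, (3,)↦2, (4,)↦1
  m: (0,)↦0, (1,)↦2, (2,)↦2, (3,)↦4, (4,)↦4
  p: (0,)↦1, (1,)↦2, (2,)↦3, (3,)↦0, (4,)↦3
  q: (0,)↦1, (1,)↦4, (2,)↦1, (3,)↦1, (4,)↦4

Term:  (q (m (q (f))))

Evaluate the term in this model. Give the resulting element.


value = 1

  f = 3
  (q (f)) = q(3,) = 1
  (m (q (f))) = m(1,) = 2
  (q (m (q (f)))) = q(2,) = 1


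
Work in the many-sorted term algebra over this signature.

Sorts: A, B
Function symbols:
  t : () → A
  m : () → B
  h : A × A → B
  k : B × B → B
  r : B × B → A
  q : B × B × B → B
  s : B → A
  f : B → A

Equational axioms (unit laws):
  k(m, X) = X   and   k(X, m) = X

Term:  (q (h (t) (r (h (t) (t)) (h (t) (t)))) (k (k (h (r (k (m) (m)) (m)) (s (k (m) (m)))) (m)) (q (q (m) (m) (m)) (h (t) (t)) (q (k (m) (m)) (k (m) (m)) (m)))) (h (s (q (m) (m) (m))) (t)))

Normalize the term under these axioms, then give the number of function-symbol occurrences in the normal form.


size = 36

1. (q (h (t) (r (h (t) (t)) (h (t) (t)))) (k (k (h (r (k (m) (m)) (m)) (s (k (m) (m)))) (m)) (q (q (m) (m) (m)) (h (t) (t)) (q (k (m) (m)) (k (m) (m)) (m)))) (h (s (q (m) (m) (m))) (t)))  →  (q (h (t) (r (h (t) (t)) (h (t) (t)))) (k (h (r (k (m) (m)) (m)) (s (k (m) (m)))) (q (q (m) (m) (m)) (h (t) (t)) (q (k (m) (m)) (k (m) (m)) (m)))) (h (s (q (m) (m) (m))) (t)))
2. (q (h (t) (r (h (t) (t)) (h (t) (t)))) (k (h (r (k (m) (m)) (m)) (s (k (m) (m)))) (q (q (m) (m) (m)) (h (t) (t)) (q (k (m) (m)) (k (m) (m)) (m)))) (h (s (q (m) (m) (m))) (t)))  →  (q (h (t) (r (h (t) (t)) (h (t) (t)))) (k (h (r (m) (m)) (s (k (m) (m)))) (q (q (m) (m) (m)) (h (t) (t)) (q (k (m) (m)) (k (m) (m)) (m)))) (h (s (q (m) (m) (m))) (t)))
3. (q (h (t) (r (h (t) (t)) (h (t) (t)))) (k (h (r (m) (m)) (s (k (m) (m)))) (q (q (m) (m) (m)) (h (t) (t)) (q (k (m) (m)) (k (m) (m)) (m)))) (h (s (q (m) (m) (m))) (t)))  →  (q (h (t) (r (h (t) (t)) (h (t) (t)))) (k (h (r (m) (m)) (s (m))) (q (q (m) (m) (m)) (h (t) (t)) (q (k (m) (m)) (k (m) (m)) (m)))) (h (s (q (m) (m) (m))) (t)))
4. (q (h (t) (r (h (t) (t)) (h (t) (t)))) (k (h (r (m) (m)) (s (m))) (q (q (m) (m) (m)) (h (t) (t)) (q (k (m) (m)) (k (m) (m)) (m)))) (h (s (q (m) (m) (m))) (t)))  →  (q (h (t) (r (h (t) (t)) (h (t) (t)))) (k (h (r (m) (m)) (s (m))) (q (q (m) (m) (m)) (h (t) (t)) (q (m) (k (m) (m)) (m)))) (h (s (q (m) (m) (m))) (t)))
5. (q (h (t) (r (h (t) (t)) (h (t) (t)))) (k (h (r (m) (m)) (s (m))) (q (q (m) (m) (m)) (h (t) (t)) (q (m) (k (m) (m)) (m)))) (h (s (q (m) (m) (m))) (t)))  →  (q (h (t) (r (h (t) (t)) (h (t) (t)))) (k (h (r (m) (m)) (s (m))) (q (q (m) (m) (m)) (h (t) (t)) (q (m) (m) (m)))) (h (s (q (m) (m) (m))) (t)))
normal form: (q (h (t) (r (h (t) (t)) (h (t) (t)))) (k (h (r (m) (m)) (s (m))) (q (q (m) (m) (m)) (h (t) (t)) (q (m) (m) (m)))) (h (s (q (m) (m) (m))) (t)))


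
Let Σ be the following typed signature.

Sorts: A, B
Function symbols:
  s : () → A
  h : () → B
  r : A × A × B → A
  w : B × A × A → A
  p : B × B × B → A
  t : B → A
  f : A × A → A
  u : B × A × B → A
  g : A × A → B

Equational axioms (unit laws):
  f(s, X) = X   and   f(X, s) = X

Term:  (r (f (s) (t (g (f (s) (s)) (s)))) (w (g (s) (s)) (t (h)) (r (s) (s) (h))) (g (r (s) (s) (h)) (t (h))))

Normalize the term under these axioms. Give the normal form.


1. (r (f (s) (t (g (f (s) (s)) (s)))) (w (g (s) (s)) (t (h)) (r (s) (s) (h))) (g (r (s) (s) (h)) (t (h))))  →  (r (t (g (f (s) (s)) (s))) (w (g (s) (s)) (t (h)) (r (s) (s) (h))) (g (r (s) (s) (h)) (t (h))))
2. (r (t (g (f (s) (s)) (s))) (w (g (s) (s)) (t (h)) (r (s) (s) (h))) (g (r (s) (s) (h)) (t (h))))  →  (r (t (g (s) (s))) (w (g (s) (s)) (t (h)) (r (s) (s) (h))) (g (r (s) (s) (h)) (t (h))))

normal form = (r (t (g (s) (s))) (w (g (s) (s)) (t (h)) (r (s) (s) (h))) (g (r (s) (s) (h)) (t (h))))


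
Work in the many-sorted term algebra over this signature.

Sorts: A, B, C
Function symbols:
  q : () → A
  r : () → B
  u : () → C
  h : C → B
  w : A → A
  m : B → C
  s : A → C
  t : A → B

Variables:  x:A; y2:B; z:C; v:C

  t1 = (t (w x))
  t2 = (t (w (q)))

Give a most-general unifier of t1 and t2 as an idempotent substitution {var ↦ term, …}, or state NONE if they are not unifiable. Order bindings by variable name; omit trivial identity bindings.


{x ↦ (q)}


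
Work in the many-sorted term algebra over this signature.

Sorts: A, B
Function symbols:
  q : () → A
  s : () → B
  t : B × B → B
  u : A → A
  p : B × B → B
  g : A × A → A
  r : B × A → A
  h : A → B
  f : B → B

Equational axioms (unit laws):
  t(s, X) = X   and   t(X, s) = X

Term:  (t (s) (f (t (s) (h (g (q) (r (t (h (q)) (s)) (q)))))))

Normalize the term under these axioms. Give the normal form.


normal form = (f (h (g (q) (r (h (q)) (q)))))

1. (t (s) (f (t (s) (h (g (q) (r (t (h (q)) (s)) (q)))))))  →  (f (t (s) (h (g (q) (r (t (h (q)) (s)) (q))))))
2. (f (t (s) (h (g (q) (r (t (h (q)) (s)) (q))))))  →  (f (h (g (q) (r (t (h (q)) (s)) (q)))))
3. (f (h (g (q) (r (t (h (q)) (s)) (q)))))  →  (f (h (g (q) (r (h (q)) (q)))))


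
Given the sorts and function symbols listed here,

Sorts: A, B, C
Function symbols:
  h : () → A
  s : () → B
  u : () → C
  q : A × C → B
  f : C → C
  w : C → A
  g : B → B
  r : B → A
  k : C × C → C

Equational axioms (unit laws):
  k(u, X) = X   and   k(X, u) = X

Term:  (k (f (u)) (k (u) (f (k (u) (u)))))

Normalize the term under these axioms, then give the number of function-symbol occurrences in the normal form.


1. (k (f (u)) (k (u) (f (k (u) (u)))))  →  (k (f (u)) (f (k (u) (u))))
2. (k (f (u)) (f (k (u) (u))))  →  (k (f (u)) (f (u)))
normal form: (k (f (u)) (f (u)))

size = 5


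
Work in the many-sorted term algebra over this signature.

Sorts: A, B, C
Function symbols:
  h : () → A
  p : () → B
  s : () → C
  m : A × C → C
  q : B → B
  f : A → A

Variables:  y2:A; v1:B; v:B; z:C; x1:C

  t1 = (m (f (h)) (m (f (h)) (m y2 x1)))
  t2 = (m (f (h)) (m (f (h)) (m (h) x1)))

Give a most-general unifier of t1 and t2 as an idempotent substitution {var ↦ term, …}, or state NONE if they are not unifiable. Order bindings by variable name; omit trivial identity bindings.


{y2 ↦ (h)}


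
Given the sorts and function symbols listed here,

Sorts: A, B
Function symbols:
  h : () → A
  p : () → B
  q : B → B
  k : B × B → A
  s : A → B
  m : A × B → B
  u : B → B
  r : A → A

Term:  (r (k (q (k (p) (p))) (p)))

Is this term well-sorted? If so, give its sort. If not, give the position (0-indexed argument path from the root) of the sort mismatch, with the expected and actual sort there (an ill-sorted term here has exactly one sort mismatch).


ill-sorted at position [0, 0, 0]: expected B, got A

        (p) : B
        (p) : B
      (k (p) (p)) : A
    (q (k (p) (p))) : ✗ arg 0 at [0, 0, 0] has sort A, expected B
    (p) : B


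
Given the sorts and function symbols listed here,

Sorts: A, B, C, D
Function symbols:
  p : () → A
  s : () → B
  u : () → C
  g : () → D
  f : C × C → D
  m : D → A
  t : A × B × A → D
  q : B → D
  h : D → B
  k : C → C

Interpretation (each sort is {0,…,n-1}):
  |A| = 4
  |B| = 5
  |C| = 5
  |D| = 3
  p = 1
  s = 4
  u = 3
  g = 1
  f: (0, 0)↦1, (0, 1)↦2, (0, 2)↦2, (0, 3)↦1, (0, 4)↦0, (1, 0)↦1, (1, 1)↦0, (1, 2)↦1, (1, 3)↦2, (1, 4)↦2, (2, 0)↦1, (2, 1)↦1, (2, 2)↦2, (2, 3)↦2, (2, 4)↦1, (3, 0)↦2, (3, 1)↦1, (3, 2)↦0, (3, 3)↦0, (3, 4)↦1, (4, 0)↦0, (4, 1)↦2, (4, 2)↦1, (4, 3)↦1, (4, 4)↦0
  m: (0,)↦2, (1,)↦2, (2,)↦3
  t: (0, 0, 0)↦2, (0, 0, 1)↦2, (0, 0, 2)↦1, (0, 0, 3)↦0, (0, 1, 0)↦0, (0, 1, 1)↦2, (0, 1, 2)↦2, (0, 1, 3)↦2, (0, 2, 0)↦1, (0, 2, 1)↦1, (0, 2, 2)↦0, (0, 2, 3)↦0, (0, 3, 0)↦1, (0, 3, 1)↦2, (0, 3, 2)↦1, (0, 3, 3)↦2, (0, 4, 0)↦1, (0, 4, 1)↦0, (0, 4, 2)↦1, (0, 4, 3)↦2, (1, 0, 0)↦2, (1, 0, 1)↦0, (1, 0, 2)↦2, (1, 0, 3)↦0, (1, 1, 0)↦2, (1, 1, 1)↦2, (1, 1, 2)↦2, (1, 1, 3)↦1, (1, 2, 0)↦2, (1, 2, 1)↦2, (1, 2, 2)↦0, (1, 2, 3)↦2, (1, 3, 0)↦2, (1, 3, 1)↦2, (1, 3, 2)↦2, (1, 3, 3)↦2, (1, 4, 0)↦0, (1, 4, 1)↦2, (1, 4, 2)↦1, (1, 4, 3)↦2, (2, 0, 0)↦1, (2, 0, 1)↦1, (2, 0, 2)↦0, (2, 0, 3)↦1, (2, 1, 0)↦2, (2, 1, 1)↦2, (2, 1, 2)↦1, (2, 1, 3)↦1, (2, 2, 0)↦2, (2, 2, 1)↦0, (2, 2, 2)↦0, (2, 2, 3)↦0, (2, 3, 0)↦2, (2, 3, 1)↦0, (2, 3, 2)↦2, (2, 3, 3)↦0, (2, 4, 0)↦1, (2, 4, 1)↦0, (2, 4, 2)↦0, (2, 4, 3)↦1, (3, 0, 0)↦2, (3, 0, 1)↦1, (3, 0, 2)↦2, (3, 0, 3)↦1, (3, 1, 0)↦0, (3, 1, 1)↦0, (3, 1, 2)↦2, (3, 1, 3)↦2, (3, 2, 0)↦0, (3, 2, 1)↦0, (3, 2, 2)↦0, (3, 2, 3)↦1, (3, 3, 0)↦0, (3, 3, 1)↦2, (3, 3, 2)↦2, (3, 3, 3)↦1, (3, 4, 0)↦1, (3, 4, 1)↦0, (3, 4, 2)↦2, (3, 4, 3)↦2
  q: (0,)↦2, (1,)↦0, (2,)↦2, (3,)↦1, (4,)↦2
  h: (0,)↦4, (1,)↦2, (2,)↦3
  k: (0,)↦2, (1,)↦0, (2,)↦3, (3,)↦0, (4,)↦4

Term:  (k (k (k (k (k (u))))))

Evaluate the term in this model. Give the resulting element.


value = 2

  u = 3
  (k (u)) = k(3,) = 0
  (k (k (u))) = k(0,) = 2
  (k (k (k (u)))) = k(2,) = 3
  (k (k (k (k (u))))) = k(3,) = 0
  (k (k (k (k (k (u)))))) = k(0,) = 2


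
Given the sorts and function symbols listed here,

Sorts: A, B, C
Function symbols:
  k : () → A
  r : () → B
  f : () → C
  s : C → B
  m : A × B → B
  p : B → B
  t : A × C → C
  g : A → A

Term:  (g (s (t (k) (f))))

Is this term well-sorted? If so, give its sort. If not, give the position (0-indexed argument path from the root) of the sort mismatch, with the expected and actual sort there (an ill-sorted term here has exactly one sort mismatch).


      (k) : A
      (f) : C
    (t (k) (f)) : C
  (s (t (k) (f))) : B
(g (s (t (k) (f)))) : ✗ arg 0 at [0] has sort B, expected A

ill-sorted at position [0]: expected A, got B


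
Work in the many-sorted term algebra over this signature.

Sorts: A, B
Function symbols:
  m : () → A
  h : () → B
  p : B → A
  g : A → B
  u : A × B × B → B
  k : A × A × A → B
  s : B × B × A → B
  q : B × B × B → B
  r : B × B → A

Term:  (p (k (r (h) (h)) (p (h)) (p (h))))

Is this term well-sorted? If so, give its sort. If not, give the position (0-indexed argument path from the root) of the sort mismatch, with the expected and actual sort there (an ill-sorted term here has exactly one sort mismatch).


well-sorted; sort = A

      (h) : B
      (h) : B
    (r (h) (h)) : A
      (h) : B
    (p (h)) : A
      (h) : B
    (p (h)) : A
  (k (r (h) (h)) (p (h)) (p (h))) : B
(p (k (r (h) (h)) (p (h)) (p (h)))) : A


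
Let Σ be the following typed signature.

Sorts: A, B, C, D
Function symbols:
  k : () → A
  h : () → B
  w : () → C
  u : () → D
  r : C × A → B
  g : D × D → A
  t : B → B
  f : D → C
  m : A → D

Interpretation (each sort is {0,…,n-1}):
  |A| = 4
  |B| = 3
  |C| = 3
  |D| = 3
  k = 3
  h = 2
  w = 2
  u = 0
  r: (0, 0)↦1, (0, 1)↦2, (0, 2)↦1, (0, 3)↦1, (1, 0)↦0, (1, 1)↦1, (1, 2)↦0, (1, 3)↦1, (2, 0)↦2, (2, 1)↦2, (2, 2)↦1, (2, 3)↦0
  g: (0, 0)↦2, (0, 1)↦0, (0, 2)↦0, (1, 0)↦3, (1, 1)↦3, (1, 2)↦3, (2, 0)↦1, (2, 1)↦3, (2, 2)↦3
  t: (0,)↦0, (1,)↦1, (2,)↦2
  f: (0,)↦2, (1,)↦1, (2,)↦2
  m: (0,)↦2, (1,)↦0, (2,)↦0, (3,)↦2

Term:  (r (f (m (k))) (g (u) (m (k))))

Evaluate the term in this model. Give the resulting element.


  k = 3
  (m (k)) = m(3,) = 2
  (f (m (k))) = f(2,) = 2
  u = 0
  k = 3
  (m (k)) = m(3,) = 2
  (g (u) (m (k))) = g(0, 2) = 0
  (r (f (m (k))) (g (u) (m (k)))) = r(2, 0) = 2

value = 2


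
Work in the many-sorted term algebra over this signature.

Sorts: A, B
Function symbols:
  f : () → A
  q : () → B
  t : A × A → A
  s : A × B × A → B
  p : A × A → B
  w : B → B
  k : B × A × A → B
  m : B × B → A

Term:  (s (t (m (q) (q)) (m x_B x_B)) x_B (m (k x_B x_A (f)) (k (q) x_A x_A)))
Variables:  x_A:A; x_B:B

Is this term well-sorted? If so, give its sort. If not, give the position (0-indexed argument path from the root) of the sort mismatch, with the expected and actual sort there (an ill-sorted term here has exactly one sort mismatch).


      (q) : B
      (q) : B
    (m (q) (q)) : A
      x_B : B
      x_B : B
    (m x_B x_B) : A
  (t (m (q) (q)) (m x_B x_B)) : A
  x_B : B
      x_B : B
      x_A : A
      (f) : A
    (k x_B x_A (f)) : B
      (q) : B
      x_A : A
      x_A : A
    (k (q) x_A x_A) : B
  (m (k x_B x_A (f)) (k (q) x_A x_A)) : A
(s (t (m (q) (q)) (m x_B x_B)) x_B (m (k x_B x_A (f)) (k (q) x_A x_A))) : B

well-sorted; sort = B


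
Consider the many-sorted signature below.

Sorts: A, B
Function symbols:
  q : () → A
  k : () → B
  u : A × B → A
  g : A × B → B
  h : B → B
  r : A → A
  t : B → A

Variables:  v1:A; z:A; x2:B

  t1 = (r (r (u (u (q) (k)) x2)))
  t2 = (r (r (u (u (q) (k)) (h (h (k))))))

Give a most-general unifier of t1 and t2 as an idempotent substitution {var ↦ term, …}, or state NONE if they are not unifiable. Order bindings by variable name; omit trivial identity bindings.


{x2 ↦ (h (h (k)))}


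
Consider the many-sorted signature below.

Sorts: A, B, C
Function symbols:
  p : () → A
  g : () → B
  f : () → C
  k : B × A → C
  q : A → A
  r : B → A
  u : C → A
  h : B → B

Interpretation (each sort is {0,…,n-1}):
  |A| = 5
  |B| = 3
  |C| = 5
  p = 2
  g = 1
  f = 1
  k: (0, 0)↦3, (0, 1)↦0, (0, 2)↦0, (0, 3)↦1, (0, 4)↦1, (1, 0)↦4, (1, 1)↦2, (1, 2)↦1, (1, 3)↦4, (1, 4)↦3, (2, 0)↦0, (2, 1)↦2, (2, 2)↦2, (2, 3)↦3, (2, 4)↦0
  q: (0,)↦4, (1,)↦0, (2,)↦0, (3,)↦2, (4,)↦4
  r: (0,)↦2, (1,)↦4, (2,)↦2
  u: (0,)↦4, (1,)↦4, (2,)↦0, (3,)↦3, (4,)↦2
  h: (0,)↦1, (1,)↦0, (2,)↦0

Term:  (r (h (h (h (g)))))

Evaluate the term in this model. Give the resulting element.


  g = 1
  (h (g)) = h(1,) = 0
  (h (h (g))) = h(0,) = 1
  (h (h (h (g)))) = h(1,) = 0
  (r (h (h (h (g))))) = r(0,) = 2

value = 2


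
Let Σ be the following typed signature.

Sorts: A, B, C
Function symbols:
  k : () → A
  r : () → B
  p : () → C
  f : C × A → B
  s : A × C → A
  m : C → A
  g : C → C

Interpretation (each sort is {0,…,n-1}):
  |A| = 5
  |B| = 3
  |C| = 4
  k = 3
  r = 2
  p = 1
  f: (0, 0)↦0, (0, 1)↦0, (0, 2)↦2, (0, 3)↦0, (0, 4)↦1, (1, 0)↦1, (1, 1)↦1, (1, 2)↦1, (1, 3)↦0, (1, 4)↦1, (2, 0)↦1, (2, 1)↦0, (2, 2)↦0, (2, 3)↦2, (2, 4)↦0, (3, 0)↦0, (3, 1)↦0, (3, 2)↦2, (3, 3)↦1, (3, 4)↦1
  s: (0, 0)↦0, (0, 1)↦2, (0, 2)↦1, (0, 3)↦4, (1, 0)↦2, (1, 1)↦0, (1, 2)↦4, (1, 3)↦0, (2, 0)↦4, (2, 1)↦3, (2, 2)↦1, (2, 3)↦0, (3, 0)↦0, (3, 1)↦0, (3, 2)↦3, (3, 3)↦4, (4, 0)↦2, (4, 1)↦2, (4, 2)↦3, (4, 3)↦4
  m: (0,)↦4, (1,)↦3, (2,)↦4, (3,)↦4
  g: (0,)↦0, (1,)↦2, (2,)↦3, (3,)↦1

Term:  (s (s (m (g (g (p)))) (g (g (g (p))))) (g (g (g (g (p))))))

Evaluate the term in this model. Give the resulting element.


  p = 1
  (g (p)) = g(1,) = 2
  (g (g (p))) = g(2,) = 3
  (m (g (g (p)))) = m(3,) = 4
  p = 1
  (g (p)) = g(1,) = 2
  (g (g (p))) = g(2,) = 3
  (g (g (g (p)))) = g(3,) = 1
  (s (m (g (g (p)))) (g (g (g (p))))) = s(4, 1) = 2
  p = 1
  (g (p)) = g(1,) = 2
  (g (g (p))) = g(2,) = 3
  (g (g (g (p)))) = g(3,) = 1
  (g (g (g (g (p))))) = g(1,) = 2
  (s (s (m (g (g (p)))) (g (g (g (p))))) (g (g (g (g (p)))))) = s(2, 2) = 1

value = 1


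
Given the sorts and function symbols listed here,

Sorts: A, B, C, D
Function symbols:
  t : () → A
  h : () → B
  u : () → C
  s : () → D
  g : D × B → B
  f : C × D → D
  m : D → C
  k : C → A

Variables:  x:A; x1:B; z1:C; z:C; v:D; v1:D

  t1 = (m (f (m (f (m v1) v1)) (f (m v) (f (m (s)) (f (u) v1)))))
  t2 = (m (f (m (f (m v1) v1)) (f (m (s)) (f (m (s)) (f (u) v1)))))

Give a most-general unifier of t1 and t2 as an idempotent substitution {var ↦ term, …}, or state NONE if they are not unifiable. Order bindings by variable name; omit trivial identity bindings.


{v ↦ (s)}


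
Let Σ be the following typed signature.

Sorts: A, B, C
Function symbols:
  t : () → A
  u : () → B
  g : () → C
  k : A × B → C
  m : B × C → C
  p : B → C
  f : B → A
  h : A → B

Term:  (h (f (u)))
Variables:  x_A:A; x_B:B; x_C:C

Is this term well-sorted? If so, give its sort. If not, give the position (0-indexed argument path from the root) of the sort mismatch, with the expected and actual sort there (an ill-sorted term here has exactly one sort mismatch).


    (u) : B
  (f (u)) : A
(h (f (u))) : B

well-sorted; sort = B


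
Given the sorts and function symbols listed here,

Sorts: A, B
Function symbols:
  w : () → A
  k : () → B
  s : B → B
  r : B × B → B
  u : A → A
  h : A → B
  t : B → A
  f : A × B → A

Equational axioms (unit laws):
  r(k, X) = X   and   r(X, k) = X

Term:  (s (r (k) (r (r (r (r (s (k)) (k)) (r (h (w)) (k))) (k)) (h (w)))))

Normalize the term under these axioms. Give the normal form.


normal form = (s (r (r (s (k)) (h (w))) (h (w))))

1. (s (r (k) (r (r (r (r (s (k)) (k)) (r (h (w)) (k))) (k)) (h (w)))))  →  (s (r (r (r (r (s (k)) (k)) (r (h (w)) (k))) (k)) (h (w))))
2. (s (r (r (r (r (s (k)) (k)) (r (h (w)) (k))) (k)) (h (w))))  →  (s (r (r (r (s (k)) (k)) (r (h (w)) (k))) (h (w))))
3. (s (r (r (r (s (k)) (k)) (r (h (w)) (k))) (h (w))))  →  (s (r (r (s (k)) (r (h (w)) (k))) (h (w))))
4. (s (r (r (s (k)) (r (h (w)) (k))) (h (w))))  →  (s (r (r (s (k)) (h (w))) (h (w))))


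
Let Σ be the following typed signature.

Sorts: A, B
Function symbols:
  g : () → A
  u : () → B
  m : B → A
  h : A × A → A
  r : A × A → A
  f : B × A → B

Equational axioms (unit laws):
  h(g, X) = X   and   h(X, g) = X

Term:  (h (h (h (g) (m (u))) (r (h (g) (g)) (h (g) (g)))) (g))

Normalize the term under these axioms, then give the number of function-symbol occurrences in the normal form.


1. (h (h (h (g) (m (u))) (r (h (g) (g)) (h (g) (g)))) (g))  →  (h (h (g) (m (u))) (r (h (g) (g)) (h (g) (g))))
2. (h (h (g) (m (u))) (r (h (g) (g)) (h (g) (g))))  →  (h (m (u)) (r (h (g) (g)) (h (g) (g))))
3. (h (m (u)) (r (h (g) (g)) (h (g) (g))))  →  (h (m (u)) (r (g) (h (g) (g))))
4. (h (m (u)) (r (g) (h (g) (g))))  →  (h (m (u)) (r (g) (g)))
normal form: (h (m (u)) (r (g) (g)))

size = 6


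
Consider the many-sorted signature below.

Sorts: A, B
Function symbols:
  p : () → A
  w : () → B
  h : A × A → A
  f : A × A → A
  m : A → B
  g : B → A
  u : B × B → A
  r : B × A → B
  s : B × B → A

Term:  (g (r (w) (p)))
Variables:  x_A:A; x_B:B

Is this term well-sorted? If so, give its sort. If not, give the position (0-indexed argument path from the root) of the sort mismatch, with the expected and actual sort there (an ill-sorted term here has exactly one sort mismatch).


    (w) : B
    (p) : A
  (r (w) (p)) : B
(g (r (w) (p))) : A

well-sorted; sort = A


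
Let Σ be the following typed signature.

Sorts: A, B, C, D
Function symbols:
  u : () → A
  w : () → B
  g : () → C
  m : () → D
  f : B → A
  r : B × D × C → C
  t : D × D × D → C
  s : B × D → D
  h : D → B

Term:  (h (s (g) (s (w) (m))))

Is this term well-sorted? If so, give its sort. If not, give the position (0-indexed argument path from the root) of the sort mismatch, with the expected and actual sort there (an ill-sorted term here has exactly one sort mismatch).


ill-sorted at position [0, 0]: expected B, got C

    (g) : C
      (w) : B
      (m) : D
    (s (w) (m)) : D
  (s (g) (s (w) (m))) : ✗ arg 0 at [0, 0] has sort C, expected B


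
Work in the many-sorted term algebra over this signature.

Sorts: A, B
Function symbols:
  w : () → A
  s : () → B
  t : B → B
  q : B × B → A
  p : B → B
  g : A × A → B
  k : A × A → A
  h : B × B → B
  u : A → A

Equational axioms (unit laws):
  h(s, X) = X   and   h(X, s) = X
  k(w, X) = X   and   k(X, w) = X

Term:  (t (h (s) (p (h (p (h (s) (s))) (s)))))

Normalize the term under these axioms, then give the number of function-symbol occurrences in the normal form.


1. (t (h (s) (p (h (p (h (s) (s))) (s)))))  →  (t (p (h (p (h (s) (s))) (s))))
2. (t (p (h (p (h (s) (s))) (s))))  →  (t (p (p (h (s) (s)))))
3. (t (p (p (h (s) (s)))))  →  (t (p (p (s))))
normal form: (t (p (p (s))))

size = 4


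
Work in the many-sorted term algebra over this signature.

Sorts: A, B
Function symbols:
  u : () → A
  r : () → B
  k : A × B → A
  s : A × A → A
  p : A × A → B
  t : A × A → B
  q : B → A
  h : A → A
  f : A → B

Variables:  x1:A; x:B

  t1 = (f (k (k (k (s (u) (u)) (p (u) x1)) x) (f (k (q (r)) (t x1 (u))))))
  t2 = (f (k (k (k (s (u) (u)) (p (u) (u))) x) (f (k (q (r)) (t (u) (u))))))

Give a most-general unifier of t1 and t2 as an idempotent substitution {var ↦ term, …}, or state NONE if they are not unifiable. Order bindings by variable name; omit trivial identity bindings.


{x1 ↦ (u)}


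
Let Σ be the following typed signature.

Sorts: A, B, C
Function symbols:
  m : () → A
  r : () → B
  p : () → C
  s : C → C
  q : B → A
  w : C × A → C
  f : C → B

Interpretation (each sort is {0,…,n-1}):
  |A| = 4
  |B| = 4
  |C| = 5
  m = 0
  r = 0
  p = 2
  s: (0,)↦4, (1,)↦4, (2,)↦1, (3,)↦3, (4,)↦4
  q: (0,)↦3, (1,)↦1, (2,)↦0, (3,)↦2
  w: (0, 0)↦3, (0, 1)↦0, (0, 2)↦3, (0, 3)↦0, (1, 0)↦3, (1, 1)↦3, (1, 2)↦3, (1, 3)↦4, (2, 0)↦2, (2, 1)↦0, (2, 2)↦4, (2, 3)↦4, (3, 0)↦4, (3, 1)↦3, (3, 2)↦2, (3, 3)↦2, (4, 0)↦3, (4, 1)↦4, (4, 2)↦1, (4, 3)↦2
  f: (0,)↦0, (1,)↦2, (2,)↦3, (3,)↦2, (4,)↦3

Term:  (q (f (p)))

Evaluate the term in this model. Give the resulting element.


  p = 2
  (f (p)) = f(2,) = 3
  (q (f (p))) = q(3,) = 2

value = 2


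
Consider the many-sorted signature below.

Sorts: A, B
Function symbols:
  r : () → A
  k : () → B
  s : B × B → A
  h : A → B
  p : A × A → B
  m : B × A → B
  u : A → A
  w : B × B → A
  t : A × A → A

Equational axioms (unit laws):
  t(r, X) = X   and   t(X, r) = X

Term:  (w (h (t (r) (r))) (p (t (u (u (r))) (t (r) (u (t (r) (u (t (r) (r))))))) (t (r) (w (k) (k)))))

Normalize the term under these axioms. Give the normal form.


normal form = (w (h (r)) (p (t (u (u (r))) (u (u (r)))) (w (k) (k))))

1. (w (h (t (r) (r))) (p (t (u (u (r))) (t (r) (u (t (r) (u (t (r) (r))))))) (t (r) (w (k) (k)))))  →  (w (h (r)) (p (t (u (u (r))) (t (r) (u (t (r) (u (t (r) (r))))))) (t (r) (w (k) (k)))))
2. (w (h (r)) (p (t (u (u (r))) (t (r) (u (t (r) (u (t (r) (r))))))) (t (r) (w (k) (k)))))  →  (w (h (r)) (p (t (u (u (r))) (u (t (r) (u (t (r) (r)))))) (t (r) (w (k) (k)))))
3. (w (h (r)) (p (t (u (u (r))) (u (t (r) (u (t (r) (r)))))) (t (r) (w (k) (k)))))  →  (w (h (r)) (p (t (u (u (r))) (u (u (t (r) (r))))) (t (r) (w (k) (k)))))
4. (w (h (r)) (p (t (u (u (r))) (u (u (t (r) (r))))) (t (r) (w (k) (k)))))  →  (w (h (r)) (p (t (u (u (r))) (u (u (r)))) (t (r) (w (k) (k)))))
5. (w (h (r)) (p (t (u (u (r))) (u (u (r)))) (t (r) (w (k) (k)))))  →  (w (h (r)) (p (t (u (u (r))) (u (u (r)))) (w (k) (k))))


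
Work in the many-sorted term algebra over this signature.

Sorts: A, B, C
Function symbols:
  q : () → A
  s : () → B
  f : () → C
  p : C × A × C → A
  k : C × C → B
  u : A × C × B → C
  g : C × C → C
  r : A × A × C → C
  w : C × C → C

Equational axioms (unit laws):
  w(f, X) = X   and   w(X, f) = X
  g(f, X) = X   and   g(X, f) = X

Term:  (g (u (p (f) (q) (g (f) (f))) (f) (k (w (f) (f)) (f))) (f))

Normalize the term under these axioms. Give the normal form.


normal form = (u (p (f) (q) (f)) (f) (k (f) (f)))

1. (g (u (p (f) (q) (g (f) (f))) (f) (k (w (f) (f)) (f))) (f))  →  (u (p (f) (q) (g (f) (f))) (f) (k (w (f) (f)) (f)))
2. (u (p (f) (q) (g (f) (f))) (f) (k (w (f) (f)) (f)))  →  (u (p (f) (q) (f)) (f) (k (w (f) (f)) (f)))
3. (u (p (f) (q) (f)) (f) (k (w (f) (f)) (f)))  →  (u (p (f) (q) (f)) (f) (k (f) (f)))


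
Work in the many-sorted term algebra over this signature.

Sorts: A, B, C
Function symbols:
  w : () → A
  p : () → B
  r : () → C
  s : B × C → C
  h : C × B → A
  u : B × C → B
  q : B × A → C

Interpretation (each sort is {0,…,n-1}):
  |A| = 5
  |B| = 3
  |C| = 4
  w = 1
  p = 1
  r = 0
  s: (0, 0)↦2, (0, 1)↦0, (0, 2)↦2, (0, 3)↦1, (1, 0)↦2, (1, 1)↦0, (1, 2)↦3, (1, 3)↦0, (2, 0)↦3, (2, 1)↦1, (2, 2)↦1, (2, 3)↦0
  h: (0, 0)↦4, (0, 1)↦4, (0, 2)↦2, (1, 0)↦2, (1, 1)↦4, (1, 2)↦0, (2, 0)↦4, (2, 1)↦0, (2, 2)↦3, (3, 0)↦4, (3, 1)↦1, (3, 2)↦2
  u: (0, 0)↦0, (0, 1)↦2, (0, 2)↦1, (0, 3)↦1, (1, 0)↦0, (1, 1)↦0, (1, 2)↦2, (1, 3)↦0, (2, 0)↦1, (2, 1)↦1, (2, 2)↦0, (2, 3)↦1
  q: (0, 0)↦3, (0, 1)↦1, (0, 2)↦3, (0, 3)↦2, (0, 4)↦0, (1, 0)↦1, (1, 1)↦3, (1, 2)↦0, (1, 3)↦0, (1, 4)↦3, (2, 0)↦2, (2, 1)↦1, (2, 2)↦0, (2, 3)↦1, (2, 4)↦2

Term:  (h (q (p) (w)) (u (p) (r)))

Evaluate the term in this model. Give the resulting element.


  p = 1
  w = 1
  (q (p) (w)) = q(1, 1) = 3
  p = 1
  r = 0
  (u (p) (r)) = u(1, 0) = 0
  (h (q (p) (w)) (u (p) (r))) = h(3, 0) = 4

value = 4


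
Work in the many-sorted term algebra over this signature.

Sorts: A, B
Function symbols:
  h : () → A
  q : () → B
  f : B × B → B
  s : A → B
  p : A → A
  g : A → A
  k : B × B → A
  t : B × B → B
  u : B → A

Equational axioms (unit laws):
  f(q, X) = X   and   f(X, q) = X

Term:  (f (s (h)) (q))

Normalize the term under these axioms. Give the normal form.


1. (f (s (h)) (q))  →  (s (h))

normal form = (s (h))


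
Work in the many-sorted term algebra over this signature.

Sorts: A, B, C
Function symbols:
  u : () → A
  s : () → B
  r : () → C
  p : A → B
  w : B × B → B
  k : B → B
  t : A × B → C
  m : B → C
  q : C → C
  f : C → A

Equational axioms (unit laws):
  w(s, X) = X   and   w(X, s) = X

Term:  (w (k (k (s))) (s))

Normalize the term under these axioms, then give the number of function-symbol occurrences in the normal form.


1. (w (k (k (s))) (s))  →  (k (k (s)))
normal form: (k (k (s)))

size = 3


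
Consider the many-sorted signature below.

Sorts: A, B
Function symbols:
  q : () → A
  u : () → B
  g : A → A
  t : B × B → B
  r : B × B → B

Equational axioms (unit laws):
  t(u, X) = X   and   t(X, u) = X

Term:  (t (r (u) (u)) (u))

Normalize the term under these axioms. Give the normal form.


1. (t (r (u) (u)) (u))  →  (r (u) (u))

normal form = (r (u) (u))


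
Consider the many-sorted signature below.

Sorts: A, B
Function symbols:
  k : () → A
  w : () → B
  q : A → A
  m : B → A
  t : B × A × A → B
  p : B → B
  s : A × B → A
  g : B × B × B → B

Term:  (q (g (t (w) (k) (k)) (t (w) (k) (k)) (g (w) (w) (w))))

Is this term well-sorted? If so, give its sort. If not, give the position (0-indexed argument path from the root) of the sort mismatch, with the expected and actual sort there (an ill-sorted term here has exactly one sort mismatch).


      (w) : B
      (k) : A
      (k) : A
    (t (w) (k) (k)) : B
      (w) : B
      (k) : A
      (k) : A
    (t (w) (k) (k)) : B
      (w) : B
      (w) : B
      (w) : B
    (g (w) (w) (w)) : B
  (g (t (w) (k) (k)) (t (w) (k) (k)) (g (w) (w) (w))) : B
(q (g (t (w) (k) (k)) (t (w) (k) (k)) (g (w) (w) (w)))) : ✗ arg 0 at [0] has sort B, expected A

ill-sorted at position [0]: expected A, got B


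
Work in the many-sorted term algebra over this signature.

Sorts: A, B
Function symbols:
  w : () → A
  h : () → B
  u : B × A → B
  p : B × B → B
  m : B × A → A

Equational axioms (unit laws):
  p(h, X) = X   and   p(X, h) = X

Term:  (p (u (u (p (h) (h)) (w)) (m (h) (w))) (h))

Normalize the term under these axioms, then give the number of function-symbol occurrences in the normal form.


1. (p (u (u (p (h) (h)) (w)) (m (h) (w))) (h))  →  (u (u (p (h) (h)) (w)) (m (h) (w)))
2. (u (u (p (h) (h)) (w)) (m (h) (w)))  →  (u (u (h) (w)) (m (h) (w)))
normal form: (u (u (h) (w)) (m (h) (w)))

size = 7


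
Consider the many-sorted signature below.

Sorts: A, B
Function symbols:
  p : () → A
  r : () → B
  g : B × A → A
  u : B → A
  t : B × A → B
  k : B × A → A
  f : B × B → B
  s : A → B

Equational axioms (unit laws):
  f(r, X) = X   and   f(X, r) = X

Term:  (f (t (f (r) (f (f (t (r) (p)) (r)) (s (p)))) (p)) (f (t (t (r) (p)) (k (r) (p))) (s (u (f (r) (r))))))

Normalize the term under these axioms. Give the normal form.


normal form = (f (t (f (t (r) (p)) (s (p))) (p)) (f (t (t (r) (p)) (k (r) (p))) (s (u (r)))))

1. (f (t (f (r) (f (f (t (r) (p)) (r)) (s (p)))) (p)) (f (t (t (r) (p)) (k (r) (p))) (s (u (f (r) (r))))))  →  (f (t (f (f (t (r) (p)) (r)) (s (p))) (p)) (f (t (t (r) (p)) (k (r) (p))) (s (u (f (r) (r))))))
2. (f (t (f (f (t (r) (p)) (r)) (s (p))) (p)) (f (t (t (r) (p)) (k (r) (p))) (s (u (f (r) (r))))))  →  (f (t (f (t (r) (p)) (s (p))) (p)) (f (t (t (r) (p)) (k (r) (p))) (s (u (f (r) (r))))))
3. (f (t (f (t (r) (p)) (s (p))) (p)) (f (t (t (r) (p)) (k (r) (p))) (s (u (f (r) (r))))))  →  (f (t (f (t (r) (p)) (s (p))) (p)) (f (t (t (r) (p)) (k (r) (p))) (s (u (r)))))


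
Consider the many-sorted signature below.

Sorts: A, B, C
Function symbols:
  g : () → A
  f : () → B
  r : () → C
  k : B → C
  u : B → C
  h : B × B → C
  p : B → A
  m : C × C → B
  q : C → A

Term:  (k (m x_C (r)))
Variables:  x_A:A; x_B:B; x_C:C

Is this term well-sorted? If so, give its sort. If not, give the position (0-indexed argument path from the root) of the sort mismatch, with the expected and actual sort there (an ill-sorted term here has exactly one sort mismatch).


    x_C : C
    (r) : C
  (m x_C (r)) : B
(k (m x_C (r))) : C

well-sorted; sort = C


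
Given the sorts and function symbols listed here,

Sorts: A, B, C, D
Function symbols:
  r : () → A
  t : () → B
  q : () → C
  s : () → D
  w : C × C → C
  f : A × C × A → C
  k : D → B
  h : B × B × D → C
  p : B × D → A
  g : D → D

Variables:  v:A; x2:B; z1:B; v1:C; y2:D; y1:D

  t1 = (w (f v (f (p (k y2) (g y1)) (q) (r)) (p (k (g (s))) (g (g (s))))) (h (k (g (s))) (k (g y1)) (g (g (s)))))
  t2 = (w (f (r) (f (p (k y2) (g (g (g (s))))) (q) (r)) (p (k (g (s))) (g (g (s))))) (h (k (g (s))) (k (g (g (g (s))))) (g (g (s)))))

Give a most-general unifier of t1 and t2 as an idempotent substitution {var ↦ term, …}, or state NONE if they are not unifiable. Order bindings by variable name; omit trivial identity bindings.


{v ↦ (r), y1 ↦ (g (g (s)))}


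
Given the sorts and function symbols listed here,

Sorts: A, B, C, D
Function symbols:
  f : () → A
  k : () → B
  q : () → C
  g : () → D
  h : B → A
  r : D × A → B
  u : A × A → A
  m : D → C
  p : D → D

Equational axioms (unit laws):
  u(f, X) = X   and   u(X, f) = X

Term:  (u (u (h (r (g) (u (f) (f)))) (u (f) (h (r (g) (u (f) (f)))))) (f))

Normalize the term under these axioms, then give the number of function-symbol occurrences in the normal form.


1. (u (u (h (r (g) (u (f) (f)))) (u (f) (h (r (g) (u (f) (f)))))) (f))  →  (u (h (r (g) (u (f) (f)))) (u (f) (h (r (g) (u (f) (f))))))
2. (u (h (r (g) (u (f) (f)))) (u (f) (h (r (g) (u (f) (f))))))  →  (u (h (r (g) (f))) (u (f) (h (r (g) (u (f) (f))))))
3. (u (h (r (g) (f))) (u (f) (h (r (g) (u (f) (f))))))  →  (u (h (r (g) (f))) (h (r (g) (u (f) (f)))))
4. (u (h (r (g) (f))) (h (r (g) (u (f) (f)))))  →  (u (h (r (g) (f))) (h (r (g) (f))))
normal form: (u (h (r (g) (f))) (h (r (g) (f))))

size = 9


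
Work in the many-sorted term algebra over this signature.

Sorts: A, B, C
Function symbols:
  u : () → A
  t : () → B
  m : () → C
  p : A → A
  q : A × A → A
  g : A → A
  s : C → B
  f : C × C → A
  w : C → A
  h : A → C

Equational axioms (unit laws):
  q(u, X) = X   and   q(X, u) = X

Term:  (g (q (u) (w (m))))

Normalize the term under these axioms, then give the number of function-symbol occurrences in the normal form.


1. (g (q (u) (w (m))))  →  (g (w (m)))
normal form: (g (w (m)))

size = 3


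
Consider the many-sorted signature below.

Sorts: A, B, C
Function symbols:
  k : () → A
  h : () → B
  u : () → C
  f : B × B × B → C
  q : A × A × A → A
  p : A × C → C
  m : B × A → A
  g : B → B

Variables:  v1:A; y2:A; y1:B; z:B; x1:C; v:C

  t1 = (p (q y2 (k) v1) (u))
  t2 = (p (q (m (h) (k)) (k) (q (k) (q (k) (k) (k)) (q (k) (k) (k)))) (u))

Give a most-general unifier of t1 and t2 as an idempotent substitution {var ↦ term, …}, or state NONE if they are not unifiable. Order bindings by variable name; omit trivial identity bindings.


{v1 ↦ (q (k) (q (k) (k) (k)) (q (k) (k) (k))), y2 ↦ (m (h) (k))}


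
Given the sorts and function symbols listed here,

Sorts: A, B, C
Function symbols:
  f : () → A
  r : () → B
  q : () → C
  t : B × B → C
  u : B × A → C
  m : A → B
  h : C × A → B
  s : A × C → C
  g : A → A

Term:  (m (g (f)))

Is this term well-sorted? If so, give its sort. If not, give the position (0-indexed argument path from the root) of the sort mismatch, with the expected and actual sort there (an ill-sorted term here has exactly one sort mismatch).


well-sorted; sort = B

    (f) : A
  (g (f)) : A
(m (g (f))) : B


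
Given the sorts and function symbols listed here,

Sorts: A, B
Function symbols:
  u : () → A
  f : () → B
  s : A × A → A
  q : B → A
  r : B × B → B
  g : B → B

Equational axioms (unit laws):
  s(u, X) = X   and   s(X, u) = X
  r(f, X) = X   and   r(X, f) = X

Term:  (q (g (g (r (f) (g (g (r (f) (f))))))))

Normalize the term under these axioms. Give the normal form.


1. (q (g (g (r (f) (g (g (r (f) (f))))))))  →  (q (g (g (g (g (r (f) (f)))))))
2. (q (g (g (g (g (r (f) (f)))))))  →  (q (g (g (g (g (f))))))

normal form = (q (g (g (g (g (f))))))
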